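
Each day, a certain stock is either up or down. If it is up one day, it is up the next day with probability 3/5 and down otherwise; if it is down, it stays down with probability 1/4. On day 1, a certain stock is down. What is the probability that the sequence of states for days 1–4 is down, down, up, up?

9/80

Day 1 is given. For each transition, use the conditional probability from the current state:
P(down | down) = 1/4; P(up | down) = 3/4; P(up | up) = 3/5.
P = 1/4 × 3/4 × 3/5 = 9/80.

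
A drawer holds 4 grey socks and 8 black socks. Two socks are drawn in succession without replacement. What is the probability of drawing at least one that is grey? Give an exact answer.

19/33

P(no grey) = 8/12 × 7/11 = 56/132 = 14/33.
P(at least one) = 1 − 14/33 = 19/33.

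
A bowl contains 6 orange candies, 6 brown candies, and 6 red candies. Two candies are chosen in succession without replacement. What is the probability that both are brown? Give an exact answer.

5/51

P = 6/18 × 5/17 = 30/306 = 5/51.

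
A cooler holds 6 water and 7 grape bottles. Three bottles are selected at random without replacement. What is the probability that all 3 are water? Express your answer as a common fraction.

10/143

P = 6/13 × 5/12 × 4/11 = 120/1716 = 10/143.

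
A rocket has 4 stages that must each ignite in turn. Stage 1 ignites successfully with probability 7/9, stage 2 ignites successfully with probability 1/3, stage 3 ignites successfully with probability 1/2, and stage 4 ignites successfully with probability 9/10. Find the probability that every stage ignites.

7/60

The events are sequential, so multiply the conditional probabilities:
P = 7/9 × 1/3 × 1/2 × 9/10 = 63/540 = 7/60.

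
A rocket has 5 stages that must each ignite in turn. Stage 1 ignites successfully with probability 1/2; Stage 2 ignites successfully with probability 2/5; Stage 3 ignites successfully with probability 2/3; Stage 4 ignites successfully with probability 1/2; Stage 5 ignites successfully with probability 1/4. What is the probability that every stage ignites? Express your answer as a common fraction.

1/60

Multiplying along the chain,
P = 1/2 × 2/5 × 2/3 × 1/2 × 1/4 = 4/240 = 1/60.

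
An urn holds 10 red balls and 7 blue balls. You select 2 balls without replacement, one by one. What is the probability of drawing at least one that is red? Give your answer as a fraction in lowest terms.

P(no red) = 7/17 × 6/16 = 42/272 = 21/136.
P(at least one) = 1 − 21/136 = 115/136.

115/136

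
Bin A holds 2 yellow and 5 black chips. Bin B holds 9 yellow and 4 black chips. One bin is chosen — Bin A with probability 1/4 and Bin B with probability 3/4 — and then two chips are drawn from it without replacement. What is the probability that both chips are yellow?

From Bin A: P(both yellow) = (2/7)(1/6) = 1/21.
From Bin B: P(both yellow) = (9/13)(8/12) = 6/13.
Total probability = (1/4)(1/21) + (3/4)(6/13) = 391/1092.

391/1092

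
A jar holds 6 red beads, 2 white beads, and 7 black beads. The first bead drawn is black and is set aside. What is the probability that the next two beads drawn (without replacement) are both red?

15/91

With the first bead removed, 6 red remain out of 14.
P = 6/14 × 5/13 = 30/182 = 15/91.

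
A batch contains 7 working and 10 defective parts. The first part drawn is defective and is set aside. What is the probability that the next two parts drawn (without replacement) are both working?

7/40

With the first part removed, 7 working remain out of 16.
P = 7/16 × 6/15 = 42/240 = 7/40.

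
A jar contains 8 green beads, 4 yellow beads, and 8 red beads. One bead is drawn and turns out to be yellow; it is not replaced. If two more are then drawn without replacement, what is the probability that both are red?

After the first draw, 8 of the remaining 19 beads are red.
P = 8/19 × 7/18 = 56/342 = 28/171.

28/171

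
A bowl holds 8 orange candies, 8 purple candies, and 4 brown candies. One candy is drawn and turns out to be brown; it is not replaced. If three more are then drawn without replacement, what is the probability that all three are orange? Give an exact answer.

With the first candy removed, 8 orange remain out of 19.
P = 8/19 × 7/18 × 6/17 = 336/5814 = 56/969.

56/969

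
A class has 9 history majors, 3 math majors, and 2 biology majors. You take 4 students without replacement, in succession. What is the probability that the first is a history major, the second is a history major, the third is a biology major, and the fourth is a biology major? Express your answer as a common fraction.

6/1001

Chain rule:
P = 9/14 × 8/13 × 2/12 × 1/11 = 144/24024 = 6/1001.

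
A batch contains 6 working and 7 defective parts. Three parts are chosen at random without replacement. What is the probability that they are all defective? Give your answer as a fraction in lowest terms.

35/286

P(every draw is defective) = 7/13 × 6/12 × 5/11 = 210/1716 = 35/286.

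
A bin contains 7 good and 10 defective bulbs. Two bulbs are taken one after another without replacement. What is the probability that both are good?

21/136

P(every draw is good) = 7/17 × 6/16 = 42/272 = 21/136.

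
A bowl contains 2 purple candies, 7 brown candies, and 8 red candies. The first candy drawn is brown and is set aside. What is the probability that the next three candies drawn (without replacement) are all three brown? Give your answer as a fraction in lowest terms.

After the first draw, 6 of the remaining 16 candies are brown.
P = 6/16 × 5/15 × 4/14 = 120/3360 = 1/28.

1/28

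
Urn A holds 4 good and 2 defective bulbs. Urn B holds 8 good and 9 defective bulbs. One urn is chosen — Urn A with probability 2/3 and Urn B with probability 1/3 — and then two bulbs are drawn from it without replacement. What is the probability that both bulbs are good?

57/170

From Urn A: P(both good) = (4/6)(3/5) = 2/5.
From Urn B: P(both good) = (8/17)(7/16) = 7/34.
Total probability = (2/3)(2/5) + (1/3)(7/34) = 57/170.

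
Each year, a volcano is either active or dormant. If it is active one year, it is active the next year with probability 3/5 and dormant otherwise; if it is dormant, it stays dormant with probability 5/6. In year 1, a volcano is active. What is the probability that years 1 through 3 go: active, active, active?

9/25

Year 1 is given. For each transition, use the conditional probability from the current state:
P(active | active) = 3/5; P(active | active) = 3/5.
P = 3/5 × 3/5 = 9/25.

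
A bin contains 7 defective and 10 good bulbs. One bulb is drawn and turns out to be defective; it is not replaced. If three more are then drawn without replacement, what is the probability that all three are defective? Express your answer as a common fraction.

With the first bulb removed, 6 defective remain out of 16.
P = 6/16 × 5/15 × 4/14 = 120/3360 = 1/28.

1/28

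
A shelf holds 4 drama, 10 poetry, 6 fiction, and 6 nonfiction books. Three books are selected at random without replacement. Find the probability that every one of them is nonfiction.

1/130

P = 6/26 × 5/25 × 4/24 = 120/15600 = 1/130.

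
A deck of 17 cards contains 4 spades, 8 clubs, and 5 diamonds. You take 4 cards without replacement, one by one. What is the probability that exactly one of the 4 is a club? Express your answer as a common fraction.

One ordering (a club drawn first) has probability 8/17 × 9/16 × 8/15 × 7/14 = 4032/57120 = 6/85.
There are C(4,1) = 4 such orderings, each equally likely, so P = 4 × 6/85 = 24/85.

24/85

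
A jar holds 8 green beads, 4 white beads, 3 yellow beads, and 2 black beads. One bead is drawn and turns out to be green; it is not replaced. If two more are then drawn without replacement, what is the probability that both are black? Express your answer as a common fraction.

With the first bead removed, 2 black remain out of 16.
P = 2/16 × 1/15 = 2/240 = 1/120.

1/120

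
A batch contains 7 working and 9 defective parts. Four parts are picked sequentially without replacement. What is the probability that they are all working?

P = 7/16 × 6/15 × 5/14 × 4/13 = 840/43680 = 1/52.

1/52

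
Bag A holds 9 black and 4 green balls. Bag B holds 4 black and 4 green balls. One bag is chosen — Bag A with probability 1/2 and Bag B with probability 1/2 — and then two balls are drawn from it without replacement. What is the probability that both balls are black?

123/364

From Bag A: P(both black) = (9/13)(8/12) = 6/13.
From Bag B: P(both black) = (4/8)(3/7) = 3/14.
Total probability = (1/2)(6/13) + (1/2)(3/14) = 123/364.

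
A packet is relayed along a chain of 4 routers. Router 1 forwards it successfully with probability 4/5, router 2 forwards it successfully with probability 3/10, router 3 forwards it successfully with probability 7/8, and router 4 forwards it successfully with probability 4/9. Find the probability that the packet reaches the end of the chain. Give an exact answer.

Multiplying along the chain,
P = 4/5 × 3/10 × 7/8 × 4/9 = 336/3600 = 7/75.

7/75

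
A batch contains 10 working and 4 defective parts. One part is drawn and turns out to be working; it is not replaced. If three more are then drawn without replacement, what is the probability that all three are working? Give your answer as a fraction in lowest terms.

With the first part removed, 9 working remain out of 13.
P = 9/13 × 8/12 × 7/11 = 504/1716 = 42/143.

42/143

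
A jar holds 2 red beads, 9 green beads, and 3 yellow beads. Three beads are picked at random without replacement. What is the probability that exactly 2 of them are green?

One ordering (green drawn first) has probability 9/14 × 8/13 × 5/12 = 360/2184 = 15/91.
There are C(3,2) = 3 such orderings, each equally likely, so P = 3 × 15/91 = 45/91.

45/91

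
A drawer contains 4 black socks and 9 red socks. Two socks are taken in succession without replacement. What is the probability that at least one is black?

7/13

P(no black) = 9/13 × 8/12 = 72/156 = 6/13.
P(at least one) = 1 − 6/13 = 7/13.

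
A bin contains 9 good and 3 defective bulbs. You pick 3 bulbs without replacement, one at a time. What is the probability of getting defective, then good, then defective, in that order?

Each draw changes the counts, so multiply the conditional probabilities along the sequence:
P = 3/12 × 9/11 × 2/10 = 54/1320 = 9/220.

9/220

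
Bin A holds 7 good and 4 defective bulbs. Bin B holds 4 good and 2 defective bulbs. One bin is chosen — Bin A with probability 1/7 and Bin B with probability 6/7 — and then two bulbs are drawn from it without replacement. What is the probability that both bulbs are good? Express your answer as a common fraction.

From Bin A: P(both good) = (7/11)(6/10) = 21/55.
From Bin B: P(both good) = (4/6)(3/5) = 2/5.
Total probability = (1/7)(21/55) + (6/7)(2/5) = 153/385.

153/385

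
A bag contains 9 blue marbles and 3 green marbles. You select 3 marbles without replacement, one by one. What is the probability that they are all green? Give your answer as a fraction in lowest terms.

1/220

P(every draw is green) = 3/12 × 2/11 × 1/10 = 6/1320 = 1/220.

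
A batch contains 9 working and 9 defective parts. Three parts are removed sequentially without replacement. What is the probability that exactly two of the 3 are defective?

27/68

One ordering (defective drawn first) has probability 9/18 × 8/17 × 9/16 = 648/4896 = 9/68.
There are C(3,2) = 3 such orderings, each equally likely, so P = 3 × 9/68 = 27/68.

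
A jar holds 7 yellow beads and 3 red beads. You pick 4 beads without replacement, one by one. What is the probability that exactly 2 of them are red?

3/10

One ordering (red drawn first) has probability 3/10 × 2/9 × 7/8 × 6/7 = 252/5040 = 1/20.
There are C(4,2) = 6 such orderings, each equally likely, so P = 6 × 1/20 = 3/10.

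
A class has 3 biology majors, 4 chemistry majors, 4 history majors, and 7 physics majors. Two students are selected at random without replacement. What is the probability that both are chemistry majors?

2/51

P(every draw is a chemistry major) = 4/18 × 3/17 = 12/306 = 2/51.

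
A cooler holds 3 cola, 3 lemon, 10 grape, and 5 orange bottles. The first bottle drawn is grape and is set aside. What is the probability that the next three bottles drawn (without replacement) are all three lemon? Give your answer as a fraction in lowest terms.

With the first bottle removed, 3 lemon remain out of 20.
P = 3/20 × 2/19 × 1/18 = 6/6840 = 1/1140.

1/1140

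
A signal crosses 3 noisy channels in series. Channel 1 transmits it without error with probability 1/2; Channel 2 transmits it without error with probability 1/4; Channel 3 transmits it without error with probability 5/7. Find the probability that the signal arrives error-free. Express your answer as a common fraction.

5/56

Multiplying along the chain,
P = 1/2 × 1/4 × 5/7 = 5/56.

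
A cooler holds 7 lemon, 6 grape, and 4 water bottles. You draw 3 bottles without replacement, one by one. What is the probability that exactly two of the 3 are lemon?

21/68

One ordering (lemon drawn first) has probability 7/17 × 6/16 × 10/15 = 420/4080 = 7/68.
There are C(3,2) = 3 such orderings, each equally likely, so P = 3 × 7/68 = 21/68.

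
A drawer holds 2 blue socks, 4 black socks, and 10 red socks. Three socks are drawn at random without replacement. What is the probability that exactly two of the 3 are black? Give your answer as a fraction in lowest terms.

One ordering (black drawn first) has probability 4/16 × 3/15 × 12/14 = 144/3360 = 3/70.
There are C(3,2) = 3 such orderings, each equally likely, so P = 3 × 3/70 = 9/70.

9/70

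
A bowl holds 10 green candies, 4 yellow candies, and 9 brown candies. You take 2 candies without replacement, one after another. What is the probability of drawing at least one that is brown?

162/253

P(no brown) = 14/23 × 13/22 = 182/506 = 91/253.
P(at least one) = 1 − 91/253 = 162/253.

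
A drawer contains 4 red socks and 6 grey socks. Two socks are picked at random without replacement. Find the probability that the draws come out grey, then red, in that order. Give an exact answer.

4/15

Chain rule:
P = 6/10 × 4/9 = 24/90 = 4/15.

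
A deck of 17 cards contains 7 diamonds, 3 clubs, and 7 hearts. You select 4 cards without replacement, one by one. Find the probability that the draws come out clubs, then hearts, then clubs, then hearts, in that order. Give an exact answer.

Chain rule:
P = 3/17 × 7/16 × 2/15 × 6/14 = 252/57120 = 3/680.

3/680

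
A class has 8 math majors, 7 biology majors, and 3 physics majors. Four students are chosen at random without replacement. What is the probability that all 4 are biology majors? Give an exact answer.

7/612

P(all biology majors) = 7/18 × 6/17 × 5/16 × 4/15 = 840/73440 = 7/612.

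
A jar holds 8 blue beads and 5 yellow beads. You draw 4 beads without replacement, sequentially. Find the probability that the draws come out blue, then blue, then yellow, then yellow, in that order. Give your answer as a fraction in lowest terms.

28/429

Chain rule:
P = 8/13 × 7/12 × 5/11 × 4/10 = 1120/17160 = 28/429.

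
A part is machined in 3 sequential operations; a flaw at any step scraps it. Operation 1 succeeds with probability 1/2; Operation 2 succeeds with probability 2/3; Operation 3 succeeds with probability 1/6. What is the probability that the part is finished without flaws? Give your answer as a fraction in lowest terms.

Multiplying along the chain,
P = 1/2 × 2/3 × 1/6 = 2/36 = 1/18.

1/18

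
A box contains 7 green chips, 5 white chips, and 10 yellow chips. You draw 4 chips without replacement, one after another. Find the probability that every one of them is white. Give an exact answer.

1/1463

P = 5/22 × 4/21 × 3/20 × 2/19 = 120/175560 = 1/1463.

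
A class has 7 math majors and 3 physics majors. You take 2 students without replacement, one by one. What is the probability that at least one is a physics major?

8/15

P(no physics majors) = 7/10 × 6/9 = 42/90 = 7/15.
P(at least one) = 1 − 7/15 = 8/15.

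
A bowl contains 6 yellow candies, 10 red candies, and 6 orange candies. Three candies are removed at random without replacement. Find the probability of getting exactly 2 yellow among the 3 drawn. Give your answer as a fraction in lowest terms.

One ordering (yellow drawn first) has probability 6/22 × 5/21 × 16/20 = 480/9240 = 4/77.
There are C(3,2) = 3 such orderings, each equally likely, so P = 3 × 4/77 = 12/77.

12/77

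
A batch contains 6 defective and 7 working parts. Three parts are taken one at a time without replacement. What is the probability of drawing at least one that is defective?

P(no defective) = 7/13 × 6/12 × 5/11 = 210/1716 = 35/286.
P(at least one) = 1 − 35/286 = 251/286.

251/286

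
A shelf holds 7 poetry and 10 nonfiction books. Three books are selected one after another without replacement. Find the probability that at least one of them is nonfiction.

P(no nonfiction) = 7/17 × 6/16 × 5/15 = 210/4080 = 7/136.
P(at least one) = 1 − 7/136 = 129/136.

129/136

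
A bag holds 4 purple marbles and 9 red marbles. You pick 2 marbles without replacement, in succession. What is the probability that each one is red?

P(all red) = 9/13 × 8/12 = 72/156 = 6/13.

6/13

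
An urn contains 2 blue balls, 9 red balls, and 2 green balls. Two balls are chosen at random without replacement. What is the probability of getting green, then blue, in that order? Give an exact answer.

Each draw changes the counts, so multiply the conditional probabilities along the sequence:
P = 2/13 × 2/12 = 4/156 = 1/39.

1/39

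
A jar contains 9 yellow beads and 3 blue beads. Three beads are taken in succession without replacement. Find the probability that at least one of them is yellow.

219/220

P(no yellow) = 3/12 × 2/11 × 1/10 = 6/1320 = 1/220.
P(at least one) = 1 − 1/220 = 219/220.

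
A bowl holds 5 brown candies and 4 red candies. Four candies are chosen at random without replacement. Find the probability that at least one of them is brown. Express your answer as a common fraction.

P(no brown) = 4/9 × 3/8 × 2/7 × 1/6 = 24/3024 = 1/126.
P(at least one) = 1 − 1/126 = 125/126.

125/126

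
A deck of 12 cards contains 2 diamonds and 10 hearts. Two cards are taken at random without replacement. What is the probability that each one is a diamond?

1/66

P = 2/12 × 1/11 = 2/132 = 1/66.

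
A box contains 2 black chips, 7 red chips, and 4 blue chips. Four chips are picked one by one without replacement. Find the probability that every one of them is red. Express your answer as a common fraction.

P(all red) = 7/13 × 6/12 × 5/11 × 4/10 = 840/17160 = 7/143.

7/143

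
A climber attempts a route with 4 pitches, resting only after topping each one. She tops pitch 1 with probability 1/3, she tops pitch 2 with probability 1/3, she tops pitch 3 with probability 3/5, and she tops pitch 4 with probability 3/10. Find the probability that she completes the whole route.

Each stage is reached only if all earlier stages succeed, so
P = 1/3 × 1/3 × 3/5 × 3/10 = 9/450 = 1/50.

1/50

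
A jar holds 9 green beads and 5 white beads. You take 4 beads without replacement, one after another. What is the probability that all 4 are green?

P(all green) = 9/14 × 8/13 × 7/12 × 6/11 = 3024/24024 = 18/143.

18/143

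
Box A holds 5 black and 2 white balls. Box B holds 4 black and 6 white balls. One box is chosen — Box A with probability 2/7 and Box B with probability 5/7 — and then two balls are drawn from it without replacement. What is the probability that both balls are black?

From Box A: P(both black) = (5/7)(4/6) = 10/21.
From Box B: P(both black) = (4/10)(3/9) = 2/15.
Total probability = (2/7)(10/21) + (5/7)(2/15) = 34/147.

34/147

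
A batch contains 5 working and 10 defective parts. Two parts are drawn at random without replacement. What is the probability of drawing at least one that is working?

4/7

P(no working) = 10/15 × 9/14 = 90/210 = 3/7.
P(at least one) = 1 − 3/7 = 4/7.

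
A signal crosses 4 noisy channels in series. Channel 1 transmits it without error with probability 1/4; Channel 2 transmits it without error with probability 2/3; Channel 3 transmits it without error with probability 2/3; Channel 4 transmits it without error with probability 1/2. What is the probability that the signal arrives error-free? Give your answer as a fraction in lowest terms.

1/18

Each stage is reached only if all earlier stages succeed, so
P = 1/4 × 2/3 × 2/3 × 1/2 = 4/72 = 1/18.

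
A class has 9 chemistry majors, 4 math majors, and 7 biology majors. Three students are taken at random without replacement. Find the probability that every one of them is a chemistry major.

P(every draw is a chemistry major) = 9/20 × 8/19 × 7/18 = 504/6840 = 7/95.

7/95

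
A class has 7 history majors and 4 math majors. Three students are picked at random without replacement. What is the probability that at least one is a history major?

161/165

P(no history majors) = 4/11 × 3/10 × 2/9 = 24/990 = 4/165.
P(at least one) = 1 − 4/165 = 161/165.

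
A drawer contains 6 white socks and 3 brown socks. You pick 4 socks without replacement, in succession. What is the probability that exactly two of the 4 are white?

One ordering (white drawn first) has probability 6/9 × 5/8 × 3/7 × 2/6 = 180/3024 = 5/84.
There are C(4,2) = 6 such orderings, each equally likely, so P = 6 × 5/84 = 5/14.

5/14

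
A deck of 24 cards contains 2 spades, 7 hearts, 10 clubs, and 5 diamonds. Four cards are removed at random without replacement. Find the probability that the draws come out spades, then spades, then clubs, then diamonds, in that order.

Each draw changes the counts, so multiply the conditional probabilities along the sequence:
P = 2/24 × 1/23 × 10/22 × 5/21 = 100/255024 = 25/63756.

25/63756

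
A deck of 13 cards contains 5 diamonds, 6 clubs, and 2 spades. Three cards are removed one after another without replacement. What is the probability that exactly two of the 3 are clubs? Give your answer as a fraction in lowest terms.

One ordering (clubs drawn first) has probability 6/13 × 5/12 × 7/11 = 210/1716 = 35/286.
There are C(3,2) = 3 such orderings, each equally likely, so P = 3 × 35/286 = 105/286.

105/286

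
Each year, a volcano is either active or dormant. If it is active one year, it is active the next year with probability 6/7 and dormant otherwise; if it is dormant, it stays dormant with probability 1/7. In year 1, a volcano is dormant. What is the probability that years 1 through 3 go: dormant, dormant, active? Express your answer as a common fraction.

6/49

Year 1 is given. For each transition, use the conditional probability from the current state:
P(dormant | dormant) = 1/7; P(active | dormant) = 6/7.
P = 1/7 × 6/7 = 6/49.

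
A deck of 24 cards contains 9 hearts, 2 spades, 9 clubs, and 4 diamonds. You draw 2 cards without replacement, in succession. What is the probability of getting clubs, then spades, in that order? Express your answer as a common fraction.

3/92

Each draw changes the counts, so multiply the conditional probabilities along the sequence:
P = 9/24 × 2/23 = 18/552 = 3/92.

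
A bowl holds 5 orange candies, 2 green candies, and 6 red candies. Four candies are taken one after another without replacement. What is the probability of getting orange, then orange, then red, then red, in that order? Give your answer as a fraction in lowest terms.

5/143

Multiply the probability of each draw given the previous ones:
P = 5/13 × 4/12 × 6/11 × 5/10 = 600/17160 = 5/143.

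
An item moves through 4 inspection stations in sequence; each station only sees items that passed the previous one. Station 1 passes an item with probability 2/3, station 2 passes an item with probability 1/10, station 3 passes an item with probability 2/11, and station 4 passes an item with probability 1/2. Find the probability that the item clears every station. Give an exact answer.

Multiplying along the chain,
P = 2/3 × 1/10 × 2/11 × 1/2 = 4/660 = 1/165.

1/165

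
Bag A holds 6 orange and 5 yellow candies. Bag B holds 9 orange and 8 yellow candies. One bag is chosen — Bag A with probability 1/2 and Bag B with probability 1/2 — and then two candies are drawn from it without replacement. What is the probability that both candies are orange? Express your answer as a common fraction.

From Bag A: P(both orange) = (6/11)(5/10) = 3/11.
From Bag B: P(both orange) = (9/17)(8/16) = 9/34.
Total probability = (1/2)(3/11) + (1/2)(9/34) = 201/748.

201/748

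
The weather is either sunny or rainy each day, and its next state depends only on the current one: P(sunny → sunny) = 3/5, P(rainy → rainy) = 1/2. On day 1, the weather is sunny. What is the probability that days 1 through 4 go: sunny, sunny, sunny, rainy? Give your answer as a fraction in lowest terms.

18/125

Day 1 is given. For each transition, use the conditional probability from the current state:
P(sunny | sunny) = 3/5; P(sunny | sunny) = 3/5; P(rainy | sunny) = 2/5.
P = 3/5 × 3/5 × 2/5 = 18/125.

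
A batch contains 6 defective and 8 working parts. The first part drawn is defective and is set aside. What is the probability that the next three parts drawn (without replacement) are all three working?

After the first draw, 8 of the remaining 13 parts are working.
P = 8/13 × 7/12 × 6/11 = 336/1716 = 28/143.

28/143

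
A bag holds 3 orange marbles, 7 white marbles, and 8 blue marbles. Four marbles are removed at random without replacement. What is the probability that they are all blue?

P(all blue) = 8/18 × 7/17 × 6/16 × 5/15 = 1680/73440 = 7/306.

7/306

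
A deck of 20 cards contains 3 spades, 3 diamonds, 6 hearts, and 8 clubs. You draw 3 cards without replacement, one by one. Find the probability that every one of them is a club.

P(every draw is a club) = 8/20 × 7/19 × 6/18 = 336/6840 = 14/285.

14/285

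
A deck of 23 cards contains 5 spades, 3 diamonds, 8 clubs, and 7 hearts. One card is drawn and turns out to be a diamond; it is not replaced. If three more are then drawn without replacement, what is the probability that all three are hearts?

After the first draw, 7 of the remaining 22 cards are hearts.
P = 7/22 × 6/21 × 5/20 = 210/9240 = 1/44.

1/44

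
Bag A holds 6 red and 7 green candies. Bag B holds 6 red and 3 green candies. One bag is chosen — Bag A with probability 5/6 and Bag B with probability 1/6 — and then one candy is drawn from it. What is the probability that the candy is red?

58/117

From Bag A: P(red) = 6/13.
From Bag B: P(red) = 6/9.
Total probability = (5/6)(6/13) + (1/6)(6/9) = 58/117.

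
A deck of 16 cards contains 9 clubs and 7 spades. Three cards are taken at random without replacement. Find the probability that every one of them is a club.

3/20

P = 9/16 × 8/15 × 7/14 = 504/3360 = 3/20.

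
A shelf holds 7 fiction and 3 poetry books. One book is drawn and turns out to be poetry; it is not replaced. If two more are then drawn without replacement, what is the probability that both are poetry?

1/36

With the first book removed, 2 poetry remain out of 9.
P = 2/9 × 1/8 = 2/72 = 1/36.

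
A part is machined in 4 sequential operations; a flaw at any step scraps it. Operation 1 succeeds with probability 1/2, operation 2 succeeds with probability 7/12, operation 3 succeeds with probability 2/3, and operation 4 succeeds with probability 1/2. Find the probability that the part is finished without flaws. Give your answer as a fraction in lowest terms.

Each stage is reached only if all earlier stages succeed, so
P = 1/2 × 7/12 × 2/3 × 1/2 = 14/144 = 7/72.

7/72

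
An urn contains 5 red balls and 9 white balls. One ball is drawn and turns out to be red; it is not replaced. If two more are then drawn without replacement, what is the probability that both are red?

After the first draw, 4 of the remaining 13 balls are red.
P = 4/13 × 3/12 = 12/156 = 1/13.

1/13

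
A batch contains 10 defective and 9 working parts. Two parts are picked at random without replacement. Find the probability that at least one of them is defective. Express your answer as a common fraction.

P(no defective) = 9/19 × 8/18 = 72/342 = 4/19.
P(at least one) = 1 − 4/19 = 15/19.

15/19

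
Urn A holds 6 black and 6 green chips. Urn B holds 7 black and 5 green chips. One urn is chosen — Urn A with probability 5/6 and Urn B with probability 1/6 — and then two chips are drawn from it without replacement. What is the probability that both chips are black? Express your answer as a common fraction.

8/33

From Urn A: P(both black) = (6/12)(5/11) = 5/22.
From Urn B: P(both black) = (7/12)(6/11) = 7/22.
Total probability = (5/6)(5/22) + (1/6)(7/22) = 8/33.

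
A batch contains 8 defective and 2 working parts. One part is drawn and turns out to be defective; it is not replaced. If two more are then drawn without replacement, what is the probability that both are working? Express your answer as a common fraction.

1/36

With the first part removed, 2 working remain out of 9.
P = 2/9 × 1/8 = 2/72 = 1/36.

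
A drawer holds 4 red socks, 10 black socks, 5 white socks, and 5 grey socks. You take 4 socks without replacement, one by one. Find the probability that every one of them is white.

P(every draw is white) = 5/24 × 4/23 × 3/22 × 2/21 = 120/255024 = 5/10626.

5/10626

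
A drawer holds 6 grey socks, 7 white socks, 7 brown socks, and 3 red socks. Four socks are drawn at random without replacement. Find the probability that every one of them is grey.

P = 6/23 × 5/22 × 4/21 × 3/20 = 360/212520 = 3/1771.

3/1771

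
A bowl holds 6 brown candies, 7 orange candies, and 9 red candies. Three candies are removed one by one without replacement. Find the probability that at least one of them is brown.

P(no brown) = 16/22 × 15/21 × 14/20 = 3360/9240 = 4/11.
P(at least one) = 1 − 4/11 = 7/11.

7/11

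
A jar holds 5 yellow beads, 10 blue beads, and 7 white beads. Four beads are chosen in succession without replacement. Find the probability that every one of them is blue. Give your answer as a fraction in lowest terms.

P = 10/22 × 9/21 × 8/20 × 7/19 = 5040/175560 = 6/209.

6/209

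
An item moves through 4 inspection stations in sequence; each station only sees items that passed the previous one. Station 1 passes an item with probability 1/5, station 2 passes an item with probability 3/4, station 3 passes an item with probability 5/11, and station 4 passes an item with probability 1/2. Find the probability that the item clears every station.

3/88

The events are sequential, so multiply the conditional probabilities:
P = 1/5 × 3/4 × 5/11 × 1/2 = 15/440 = 3/88.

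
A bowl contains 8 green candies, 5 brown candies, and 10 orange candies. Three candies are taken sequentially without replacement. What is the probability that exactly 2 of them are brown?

One ordering (brown drawn first) has probability 5/23 × 4/22 × 18/21 = 360/10626 = 60/1771.
There are C(3,2) = 3 such orderings, each equally likely, so P = 3 × 60/1771 = 180/1771.

180/1771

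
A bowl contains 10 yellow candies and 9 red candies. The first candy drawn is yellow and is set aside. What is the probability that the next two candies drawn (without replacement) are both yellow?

After the first draw, 9 of the remaining 18 candies are yellow.
P = 9/18 × 8/17 = 72/306 = 4/17.

4/17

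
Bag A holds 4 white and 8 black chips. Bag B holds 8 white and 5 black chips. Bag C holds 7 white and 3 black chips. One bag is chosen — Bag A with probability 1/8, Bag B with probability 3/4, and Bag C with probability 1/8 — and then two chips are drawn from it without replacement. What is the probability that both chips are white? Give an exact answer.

727/2145

From Bag A: P(both white) = (4/12)(3/11) = 1/11.
From Bag B: P(both white) = (8/13)(7/12) = 14/39.
From Bag C: P(both white) = (7/10)(6/9) = 7/15.
Total probability = (1/8)(1/11) + (3/4)(14/39) + (1/8)(7/15) = 727/2145.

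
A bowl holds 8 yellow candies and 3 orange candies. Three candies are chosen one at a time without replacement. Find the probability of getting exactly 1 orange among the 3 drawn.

One ordering (orange drawn first) has probability 3/11 × 8/10 × 7/9 = 168/990 = 28/165.
There are C(3,1) = 3 such orderings, each equally likely, so P = 3 × 28/165 = 28/55.

28/55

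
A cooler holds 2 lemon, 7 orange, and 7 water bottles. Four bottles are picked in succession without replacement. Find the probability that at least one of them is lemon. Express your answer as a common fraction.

P(no lemon) = 14/16 × 13/15 × 12/14 × 11/13 = 24024/43680 = 11/20.
P(at least one) = 1 − 11/20 = 9/20.

9/20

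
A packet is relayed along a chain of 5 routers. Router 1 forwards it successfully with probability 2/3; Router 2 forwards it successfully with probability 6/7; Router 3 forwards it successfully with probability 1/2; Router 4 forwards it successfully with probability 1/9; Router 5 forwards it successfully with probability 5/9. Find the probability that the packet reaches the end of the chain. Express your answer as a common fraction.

10/567

The events are sequential, so multiply the conditional probabilities:
P = 2/3 × 6/7 × 1/2 × 1/9 × 5/9 = 60/3402 = 10/567.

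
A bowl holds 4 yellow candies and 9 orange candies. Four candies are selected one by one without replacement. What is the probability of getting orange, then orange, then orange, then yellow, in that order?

Chain rule:
P = 9/13 × 8/12 × 7/11 × 4/10 = 2016/17160 = 84/715.

84/715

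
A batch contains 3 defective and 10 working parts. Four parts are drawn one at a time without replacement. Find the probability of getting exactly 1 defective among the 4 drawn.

One ordering (defective drawn first) has probability 3/13 × 10/12 × 9/11 × 8/10 = 2160/17160 = 18/143.
There are C(4,1) = 4 such orderings, each equally likely, so P = 4 × 18/143 = 72/143.

72/143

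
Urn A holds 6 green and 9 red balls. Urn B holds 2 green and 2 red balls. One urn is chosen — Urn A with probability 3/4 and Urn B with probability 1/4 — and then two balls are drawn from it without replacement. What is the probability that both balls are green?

From Urn A: P(both green) = (6/15)(5/14) = 1/7.
From Urn B: P(both green) = (2/4)(1/3) = 1/6.
Total probability = (3/4)(1/7) + (1/4)(1/6) = 25/168.

25/168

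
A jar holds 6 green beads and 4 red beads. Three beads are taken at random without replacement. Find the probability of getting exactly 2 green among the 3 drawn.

One ordering (green drawn first) has probability 6/10 × 5/9 × 4/8 = 120/720 = 1/6.
There are C(3,2) = 3 such orderings, each equally likely, so P = 3 × 1/6 = 1/2.

1/2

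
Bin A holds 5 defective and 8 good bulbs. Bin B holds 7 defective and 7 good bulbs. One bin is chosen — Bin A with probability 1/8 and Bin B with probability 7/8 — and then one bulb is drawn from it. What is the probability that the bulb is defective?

101/208

From Bin A: P(defective) = 5/13.
From Bin B: P(defective) = 7/14.
Total probability = (1/8)(5/13) + (7/8)(7/14) = 101/208.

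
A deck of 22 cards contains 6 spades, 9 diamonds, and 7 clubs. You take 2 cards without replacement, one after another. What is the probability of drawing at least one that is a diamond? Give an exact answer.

P(no diamonds) = 13/22 × 12/21 = 156/462 = 26/77.
P(at least one) = 1 − 26/77 = 51/77.

51/77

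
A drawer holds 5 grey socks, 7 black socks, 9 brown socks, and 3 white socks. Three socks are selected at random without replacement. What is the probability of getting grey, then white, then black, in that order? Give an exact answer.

35/4048

Each draw changes the counts, so multiply the conditional probabilities along the sequence:
P = 5/24 × 3/23 × 7/22 = 105/12144 = 35/4048.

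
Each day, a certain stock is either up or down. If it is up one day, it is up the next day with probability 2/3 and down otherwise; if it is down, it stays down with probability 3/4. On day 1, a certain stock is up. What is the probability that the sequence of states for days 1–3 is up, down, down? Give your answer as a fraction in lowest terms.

1/4

Day 1 is given. For each transition, use the conditional probability from the current state:
P(down | up) = 1/3; P(down | down) = 3/4.
P = 1/3 × 3/4 = 3/12 = 1/4.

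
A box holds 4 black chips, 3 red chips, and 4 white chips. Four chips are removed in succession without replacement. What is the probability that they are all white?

P = 4/11 × 3/10 × 2/9 × 1/8 = 24/7920 = 1/330.

1/330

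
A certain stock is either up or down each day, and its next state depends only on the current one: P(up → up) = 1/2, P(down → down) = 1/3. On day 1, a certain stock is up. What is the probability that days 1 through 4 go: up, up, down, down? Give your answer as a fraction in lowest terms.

1/12

Day 1 is given. For each transition, use the conditional probability from the current state:
P(up | up) = 1/2; P(down | up) = 1/2; P(down | down) = 1/3.
P = 1/2 × 1/2 × 1/3 = 1/12.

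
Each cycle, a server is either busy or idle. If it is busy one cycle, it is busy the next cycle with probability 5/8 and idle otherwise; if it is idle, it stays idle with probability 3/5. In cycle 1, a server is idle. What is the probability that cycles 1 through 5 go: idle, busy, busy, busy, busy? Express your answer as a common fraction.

Cycle 1 is given. For each transition, use the conditional probability from the current state:
P(busy | idle) = 2/5; P(busy | busy) = 5/8; P(busy | busy) = 5/8; P(busy | busy) = 5/8.
P = 2/5 × 5/8 × 5/8 × 5/8 = 250/2560 = 25/256.

25/256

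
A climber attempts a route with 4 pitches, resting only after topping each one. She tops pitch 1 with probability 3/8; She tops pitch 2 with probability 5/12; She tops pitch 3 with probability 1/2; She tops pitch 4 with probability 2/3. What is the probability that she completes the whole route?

The events are sequential, so multiply the conditional probabilities:
P = 3/8 × 5/12 × 1/2 × 2/3 = 30/576 = 5/96.

5/96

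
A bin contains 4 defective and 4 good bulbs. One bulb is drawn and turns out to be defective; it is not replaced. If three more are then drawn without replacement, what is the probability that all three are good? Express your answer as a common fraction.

After the first draw, 4 of the remaining 7 bulbs are good.
P = 4/7 × 3/6 × 2/5 = 24/210 = 4/35.

4/35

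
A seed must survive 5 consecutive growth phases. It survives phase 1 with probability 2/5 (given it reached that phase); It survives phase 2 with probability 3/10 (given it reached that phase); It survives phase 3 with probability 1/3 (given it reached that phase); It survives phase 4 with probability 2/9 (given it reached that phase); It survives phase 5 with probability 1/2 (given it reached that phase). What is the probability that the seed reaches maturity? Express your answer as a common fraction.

1/225

Multiplying along the chain,
P = 2/5 × 3/10 × 1/3 × 2/9 × 1/2 = 12/2700 = 1/225.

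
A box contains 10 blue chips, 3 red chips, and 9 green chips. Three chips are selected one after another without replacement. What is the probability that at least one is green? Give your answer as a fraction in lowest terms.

P(no green) = 13/22 × 12/21 × 11/20 = 1716/9240 = 13/70.
P(at least one) = 1 − 13/70 = 57/70.

57/70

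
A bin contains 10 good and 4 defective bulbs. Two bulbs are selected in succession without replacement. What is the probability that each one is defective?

6/91

P(all defective) = 4/14 × 3/13 = 12/182 = 6/91.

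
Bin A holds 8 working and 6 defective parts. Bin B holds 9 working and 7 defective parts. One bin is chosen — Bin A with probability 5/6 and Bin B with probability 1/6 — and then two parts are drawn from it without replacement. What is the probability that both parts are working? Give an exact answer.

From Bin A: P(both working) = (8/14)(7/13) = 4/13.
From Bin B: P(both working) = (9/16)(8/15) = 3/10.
Total probability = (5/6)(4/13) + (1/6)(3/10) = 239/780.

239/780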